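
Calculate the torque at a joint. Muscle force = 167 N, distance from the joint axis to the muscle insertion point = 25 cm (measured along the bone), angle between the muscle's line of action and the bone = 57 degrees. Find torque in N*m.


Torque = F * d * sin(theta)   (moment arm = d*sin(theta))
d = 25 cm = 0.25 m
Torque = 167 * 0.25 * sin(57)
Torque = 35.01 N*m


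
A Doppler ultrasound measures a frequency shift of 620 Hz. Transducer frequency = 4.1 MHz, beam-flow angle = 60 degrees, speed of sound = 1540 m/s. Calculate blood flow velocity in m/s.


v = fd * c / (2 * f0 * cos(theta))
v = 620 * 1540 / (2 * 4.1000e+06 * cos(60))
v = 0.2329 m/s


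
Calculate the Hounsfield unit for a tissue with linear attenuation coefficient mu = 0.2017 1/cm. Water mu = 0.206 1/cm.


HU = ((mu_tissue - mu_water) / mu_water) * 1000
HU = ((0.2017 - 0.206) / 0.206) * 1000
HU = -20.87


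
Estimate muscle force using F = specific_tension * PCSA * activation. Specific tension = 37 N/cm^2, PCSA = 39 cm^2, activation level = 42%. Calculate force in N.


F = sigma * PCSA * activation
F = 37 * 39 * 0.42
F = 606.1 N


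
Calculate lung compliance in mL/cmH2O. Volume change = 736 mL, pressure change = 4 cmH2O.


C = dV / dP
C = 736 / 4
C = 184 mL/cmH2O


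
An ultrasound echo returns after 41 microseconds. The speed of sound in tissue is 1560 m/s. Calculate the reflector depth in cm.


depth = c * t / 2
t = 41 us = 4.1000e-05 s
depth = 1560 * 4.1000e-05 / 2
depth = 0.03198 m = 3.198 cm


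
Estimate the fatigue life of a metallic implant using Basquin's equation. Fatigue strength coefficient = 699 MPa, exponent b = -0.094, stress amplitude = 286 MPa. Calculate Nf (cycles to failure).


sigma_a = sigma_f' * (2Nf)^b
2Nf = (sigma_a/sigma_f')^(1/b)
2Nf = (286/699)^(1/-0.094)
2Nf = 13453.706
Nf = 6727


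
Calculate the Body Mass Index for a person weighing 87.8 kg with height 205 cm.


BMI = weight / height^2
height = 205 cm = 2.05 m
BMI = 87.8 / 2.05^2
BMI = 20.89 kg/m^2


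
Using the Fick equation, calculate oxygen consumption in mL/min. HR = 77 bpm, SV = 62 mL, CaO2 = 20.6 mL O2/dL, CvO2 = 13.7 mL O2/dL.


CO = HR*SV = 77*62/1000 = 4.774 L/min
a-v O2 diff = 20.6 - 13.7 = 6.9 mL/dL
VO2 = CO * (CaO2-CvO2) * 10 dL/L
VO2 = 4.774 * 6.9 * 10
VO2 = 329.4 mL/min


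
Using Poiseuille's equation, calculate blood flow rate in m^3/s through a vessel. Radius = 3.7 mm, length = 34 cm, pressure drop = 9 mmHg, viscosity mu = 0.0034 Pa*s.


Q = pi*r^4*dP / (8*mu*L)
r = 0.0037 m, L = 0.34 m
dP = 9 mmHg = 1199.898 Pa
Q = 7.6393e-05 m^3/s


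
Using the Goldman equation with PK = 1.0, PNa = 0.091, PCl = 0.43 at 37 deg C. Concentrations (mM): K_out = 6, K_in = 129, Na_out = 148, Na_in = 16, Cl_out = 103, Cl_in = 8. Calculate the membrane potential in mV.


Vm = (RT/F)*ln((PK*Ko + PNa*Nao + PCl*Cli)/(PK*Ki + PNa*Nai + PCl*Clo))
Numer = 22.908, Denom = 174.746
Vm = -54.3 mV


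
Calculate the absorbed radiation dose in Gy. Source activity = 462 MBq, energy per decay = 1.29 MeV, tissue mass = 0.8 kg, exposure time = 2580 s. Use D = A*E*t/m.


A = 462 MBq = 4.6200e+08 Bq
E = 1.29 MeV = 2.06658e-13 J
D = A*E*t/m = 4.6200e+08*2.06658e-13*2580/0.8
D = 0.3079 Gy


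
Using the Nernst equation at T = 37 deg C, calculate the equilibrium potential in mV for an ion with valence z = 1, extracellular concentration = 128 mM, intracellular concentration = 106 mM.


E = (RT/(zF)) * ln(C_out/C_in)
T = 37 + 273.15 = 310.15 K
E = (8.314 * 310.15 / (1 * 96485)) * ln(128/106)
E = 5.04 mV


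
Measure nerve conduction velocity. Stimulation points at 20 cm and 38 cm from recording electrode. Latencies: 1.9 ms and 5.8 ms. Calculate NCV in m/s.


Distance = (38 - 20) / 100 = 0.18 m
dt = (5.8 - 1.9) / 1000 = 0.0039 s
NCV = dist / dt = 46.15 m/s


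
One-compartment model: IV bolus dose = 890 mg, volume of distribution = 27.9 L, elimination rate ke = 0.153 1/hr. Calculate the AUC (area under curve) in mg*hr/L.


C0 = Dose/Vd = 890/27.9 = 31.8996 mg/L
AUC = C0/ke = 31.8996/0.153
AUC = 208.5 mg*hr/L


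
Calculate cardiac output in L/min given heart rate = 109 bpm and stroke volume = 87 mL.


CO = HR * SV
CO = 109 * 87 / 1000
CO = 9.483 L/min


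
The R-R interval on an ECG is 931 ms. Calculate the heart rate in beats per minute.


HR = 60 / RR_interval(s)
RR = 931 ms = 0.931 s
HR = 60 / 0.931 = 64.45 bpm


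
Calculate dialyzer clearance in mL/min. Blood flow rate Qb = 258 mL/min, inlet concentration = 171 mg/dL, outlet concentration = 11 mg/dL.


K = Qb * (Cb_in - Cb_out) / Cb_in
K = 258 * (171 - 11) / 171
K = 241.4 mL/min


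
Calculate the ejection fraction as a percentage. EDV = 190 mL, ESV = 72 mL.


SV = EDV - ESV = 190 - 72 = 118 mL
EF = SV/EDV * 100 = 118/190 * 100
EF = 62.11%


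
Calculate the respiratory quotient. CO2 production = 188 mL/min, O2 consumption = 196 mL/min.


RQ = VCO2 / VO2
RQ = 188 / 196
RQ = 0.9592


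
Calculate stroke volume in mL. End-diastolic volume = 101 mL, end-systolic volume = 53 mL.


SV = EDV - ESV
SV = 101 - 53
SV = 48 mL


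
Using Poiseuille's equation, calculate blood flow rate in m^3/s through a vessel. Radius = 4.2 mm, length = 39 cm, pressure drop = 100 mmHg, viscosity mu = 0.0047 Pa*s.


Q = pi*r^4*dP / (8*mu*L)
r = 0.0042 m, L = 0.39 m
dP = 100 mmHg = 13332.2 Pa
Q = 8.8878e-04 m^3/s


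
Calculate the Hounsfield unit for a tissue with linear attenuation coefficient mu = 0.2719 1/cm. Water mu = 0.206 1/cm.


HU = ((mu_tissue - mu_water) / mu_water) * 1000
HU = ((0.2719 - 0.206) / 0.206) * 1000
HU = 319.9


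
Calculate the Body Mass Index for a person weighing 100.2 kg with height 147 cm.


BMI = weight / height^2
height = 147 cm = 1.47 m
BMI = 100.2 / 1.47^2
BMI = 46.37 kg/m^2


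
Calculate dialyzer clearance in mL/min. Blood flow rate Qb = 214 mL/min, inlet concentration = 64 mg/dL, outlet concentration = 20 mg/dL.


K = Qb * (Cb_in - Cb_out) / Cb_in
K = 214 * (64 - 20) / 64
K = 147.1 mL/min


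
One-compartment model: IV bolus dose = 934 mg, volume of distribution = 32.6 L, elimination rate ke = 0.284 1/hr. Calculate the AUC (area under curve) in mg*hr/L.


C0 = Dose/Vd = 934/32.6 = 28.6503 mg/L
AUC = C0/ke = 28.6503/0.284
AUC = 100.9 mg*hr/L


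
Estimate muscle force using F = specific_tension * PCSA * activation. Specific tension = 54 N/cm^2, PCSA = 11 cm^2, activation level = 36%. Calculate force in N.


F = sigma * PCSA * activation
F = 54 * 11 * 0.36
F = 213.8 N


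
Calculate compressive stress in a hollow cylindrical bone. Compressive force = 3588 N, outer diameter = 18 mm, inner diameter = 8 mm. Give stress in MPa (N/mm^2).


A = pi*(r_o^2 - r_i^2)
r_o = 9 mm, r_i = 4 mm
A = 204.204 mm^2
sigma = F/A = 3588 / 204.204
sigma = 17.57 MPa


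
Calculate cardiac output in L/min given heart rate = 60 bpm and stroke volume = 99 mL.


CO = HR * SV
CO = 60 * 99 / 1000
CO = 5.94 L/min


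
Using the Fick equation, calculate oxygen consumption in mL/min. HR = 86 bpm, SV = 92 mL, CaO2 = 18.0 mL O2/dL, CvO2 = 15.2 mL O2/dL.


CO = HR*SV = 86*92/1000 = 7.912 L/min
a-v O2 diff = 18.0 - 15.2 = 2.8 mL/dL
VO2 = CO * (CaO2-CvO2) * 10 dL/L
VO2 = 7.912 * 2.8 * 10
VO2 = 221.5 mL/min


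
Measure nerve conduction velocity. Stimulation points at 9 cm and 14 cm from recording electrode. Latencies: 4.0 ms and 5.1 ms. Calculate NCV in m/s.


Distance = (14 - 9) / 100 = 0.05 m
dt = (5.1 - 4.0) / 1000 = 0.0011 s
NCV = dist / dt = 45.45 m/s


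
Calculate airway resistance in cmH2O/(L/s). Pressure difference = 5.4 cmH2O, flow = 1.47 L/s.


R = dP / flow
R = 5.4 / 1.47
R = 3.673 cmH2O/(L/s)


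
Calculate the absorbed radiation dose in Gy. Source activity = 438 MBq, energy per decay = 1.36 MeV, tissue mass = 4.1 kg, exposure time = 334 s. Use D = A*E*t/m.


A = 438 MBq = 4.3800e+08 Bq
E = 1.36 MeV = 2.17872e-13 J
D = A*E*t/m = 4.3800e+08*2.17872e-13*334/4.1
D = 0.007774 Gy


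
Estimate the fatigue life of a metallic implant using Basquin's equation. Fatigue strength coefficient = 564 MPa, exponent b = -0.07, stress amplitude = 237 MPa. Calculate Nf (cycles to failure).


sigma_a = sigma_f' * (2Nf)^b
2Nf = (sigma_a/sigma_f')^(1/b)
2Nf = (237/564)^(1/-0.07)
2Nf = 239337.54
Nf = 1.197e+05


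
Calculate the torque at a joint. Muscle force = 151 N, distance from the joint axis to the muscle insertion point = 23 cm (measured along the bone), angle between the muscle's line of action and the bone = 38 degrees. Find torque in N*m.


Torque = F * d * sin(theta)   (moment arm = d*sin(theta))
d = 23 cm = 0.23 m
Torque = 151 * 0.23 * sin(38)
Torque = 21.38 N*m


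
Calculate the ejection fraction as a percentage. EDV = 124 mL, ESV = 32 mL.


SV = EDV - ESV = 124 - 32 = 92 mL
EF = SV/EDV * 100 = 92/124 * 100
EF = 74.19%


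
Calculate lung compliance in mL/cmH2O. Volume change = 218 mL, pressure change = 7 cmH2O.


C = dV / dP
C = 218 / 7
C = 31.14 mL/cmH2O


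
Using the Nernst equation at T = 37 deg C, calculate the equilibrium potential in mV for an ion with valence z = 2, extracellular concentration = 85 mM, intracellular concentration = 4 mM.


E = (RT/(zF)) * ln(C_out/C_in)
T = 37 + 273.15 = 310.15 K
E = (8.314 * 310.15 / (2 * 96485)) * ln(85/4)
E = 40.84 mV


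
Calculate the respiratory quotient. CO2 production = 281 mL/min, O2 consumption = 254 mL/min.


RQ = VCO2 / VO2
RQ = 281 / 254
RQ = 1.106


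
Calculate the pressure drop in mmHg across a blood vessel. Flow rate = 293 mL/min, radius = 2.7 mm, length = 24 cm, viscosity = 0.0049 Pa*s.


dP = 8*mu*L*Q / (pi*r^4)
Q = 293 mL/min = 4.88333e-06 m^3/s
dP = 275.175 Pa = 275.175 / 133.322 mmHg = 2.064 mmHg


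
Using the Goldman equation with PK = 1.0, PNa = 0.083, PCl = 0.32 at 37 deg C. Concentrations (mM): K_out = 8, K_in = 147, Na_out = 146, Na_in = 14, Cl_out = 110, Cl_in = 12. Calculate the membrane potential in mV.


Vm = (RT/F)*ln((PK*Ko + PNa*Nao + PCl*Cli)/(PK*Ki + PNa*Nai + PCl*Clo))
Numer = 23.958, Denom = 183.362
Vm = -54.39 mV


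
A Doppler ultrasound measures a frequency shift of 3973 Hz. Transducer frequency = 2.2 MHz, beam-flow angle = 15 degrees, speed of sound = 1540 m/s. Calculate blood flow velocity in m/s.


v = fd * c / (2 * f0 * cos(theta))
v = 3973 * 1540 / (2 * 2.2000e+06 * cos(15))
v = 1.44 m/s


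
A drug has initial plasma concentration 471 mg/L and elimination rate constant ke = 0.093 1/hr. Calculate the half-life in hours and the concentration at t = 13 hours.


t_half = ln(2) / ke = 0.693147 / 0.093 = 7.453 hr
C(t) = C0 * exp(-ke*t) = 471 * exp(-0.093*13)
C(13) = 140.6 mg/L


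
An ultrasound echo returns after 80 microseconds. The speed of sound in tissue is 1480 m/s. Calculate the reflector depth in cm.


depth = c * t / 2
t = 80 us = 8.0000e-05 s
depth = 1480 * 8.0000e-05 / 2
depth = 0.0592 m = 5.92 cm


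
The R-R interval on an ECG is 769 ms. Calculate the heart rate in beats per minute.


HR = 60 / RR_interval(s)
RR = 769 ms = 0.769 s
HR = 60 / 0.769 = 78.02 bpm


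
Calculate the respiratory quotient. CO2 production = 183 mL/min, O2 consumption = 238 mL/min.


RQ = VCO2 / VO2
RQ = 183 / 238
RQ = 0.7689


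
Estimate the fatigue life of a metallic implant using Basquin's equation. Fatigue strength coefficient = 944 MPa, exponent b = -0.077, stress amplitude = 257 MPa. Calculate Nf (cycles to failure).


sigma_a = sigma_f' * (2Nf)^b
2Nf = (sigma_a/sigma_f')^(1/b)
2Nf = (257/944)^(1/-0.077)
2Nf = 21785481
Nf = 1.0893e+07


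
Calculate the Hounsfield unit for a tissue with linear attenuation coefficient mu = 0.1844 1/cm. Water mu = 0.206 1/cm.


HU = ((mu_tissue - mu_water) / mu_water) * 1000
HU = ((0.1844 - 0.206) / 0.206) * 1000
HU = -104.9


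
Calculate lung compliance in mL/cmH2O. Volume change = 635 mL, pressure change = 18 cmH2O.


C = dV / dP
C = 635 / 18
C = 35.28 mL/cmH2O


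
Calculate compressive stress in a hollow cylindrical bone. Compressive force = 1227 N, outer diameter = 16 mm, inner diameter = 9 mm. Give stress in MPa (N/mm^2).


A = pi*(r_o^2 - r_i^2)
r_o = 8 mm, r_i = 4.5 mm
A = 137.445 mm^2
sigma = F/A = 1227 / 137.445
sigma = 8.927 MPa


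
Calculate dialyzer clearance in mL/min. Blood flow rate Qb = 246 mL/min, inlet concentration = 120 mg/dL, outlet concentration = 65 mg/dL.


K = Qb * (Cb_in - Cb_out) / Cb_in
K = 246 * (120 - 65) / 120
K = 112.8 mL/min


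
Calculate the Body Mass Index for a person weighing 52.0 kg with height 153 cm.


BMI = weight / height^2
height = 153 cm = 1.53 m
BMI = 52.0 / 1.53^2
BMI = 22.21 kg/m^2


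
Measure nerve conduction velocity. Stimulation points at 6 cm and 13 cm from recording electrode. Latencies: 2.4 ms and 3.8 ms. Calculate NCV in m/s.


Distance = (13 - 6) / 100 = 0.07 m
dt = (3.8 - 2.4) / 1000 = 0.0014 s
NCV = dist / dt = 50 m/s


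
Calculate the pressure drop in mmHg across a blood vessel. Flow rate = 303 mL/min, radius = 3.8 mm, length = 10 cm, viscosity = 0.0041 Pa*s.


dP = 8*mu*L*Q / (pi*r^4)
Q = 303 mL/min = 5.05e-06 m^3/s
dP = 25.286 Pa = 25.286 / 133.322 mmHg = 0.1897 mmHg


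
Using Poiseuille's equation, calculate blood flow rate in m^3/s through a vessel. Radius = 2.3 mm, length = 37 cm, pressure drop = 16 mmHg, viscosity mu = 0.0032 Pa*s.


Q = pi*r^4*dP / (8*mu*L)
r = 0.0023 m, L = 0.37 m
dP = 16 mmHg = 2133.152 Pa
Q = 1.9799e-05 m^3/s


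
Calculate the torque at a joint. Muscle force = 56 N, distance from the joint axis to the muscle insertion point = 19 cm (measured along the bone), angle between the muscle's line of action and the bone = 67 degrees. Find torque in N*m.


Torque = F * d * sin(theta)   (moment arm = d*sin(theta))
d = 19 cm = 0.19 m
Torque = 56 * 0.19 * sin(67)
Torque = 9.794 N*m


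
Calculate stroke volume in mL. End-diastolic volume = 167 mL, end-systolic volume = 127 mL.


SV = EDV - ESV
SV = 167 - 127
SV = 40 mL


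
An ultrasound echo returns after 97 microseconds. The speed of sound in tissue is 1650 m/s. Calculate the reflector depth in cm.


depth = c * t / 2
t = 97 us = 9.7000e-05 s
depth = 1650 * 9.7000e-05 / 2
depth = 0.080025 m = 8.0025 cm


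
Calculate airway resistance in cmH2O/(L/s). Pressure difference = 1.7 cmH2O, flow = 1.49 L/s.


R = dP / flow
R = 1.7 / 1.49
R = 1.141 cmH2O/(L/s)


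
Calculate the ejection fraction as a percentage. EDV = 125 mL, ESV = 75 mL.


SV = EDV - ESV = 125 - 75 = 50 mL
EF = SV/EDV * 100 = 50/125 * 100
EF = 40%


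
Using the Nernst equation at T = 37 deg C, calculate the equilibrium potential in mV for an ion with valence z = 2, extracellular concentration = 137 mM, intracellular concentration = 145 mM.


E = (RT/(zF)) * ln(C_out/C_in)
T = 37 + 273.15 = 310.15 K
E = (8.314 * 310.15 / (2 * 96485)) * ln(137/145)
E = -0.7584 mV


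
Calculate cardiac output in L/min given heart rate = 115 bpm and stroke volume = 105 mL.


CO = HR * SV
CO = 115 * 105 / 1000
CO = 12.07 L/min


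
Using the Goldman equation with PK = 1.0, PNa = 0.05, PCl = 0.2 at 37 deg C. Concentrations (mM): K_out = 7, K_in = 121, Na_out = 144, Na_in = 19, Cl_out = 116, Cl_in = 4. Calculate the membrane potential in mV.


Vm = (RT/F)*ln((PK*Ko + PNa*Nao + PCl*Cli)/(PK*Ki + PNa*Nai + PCl*Clo))
Numer = 15, Denom = 145.15
Vm = -60.66 mV


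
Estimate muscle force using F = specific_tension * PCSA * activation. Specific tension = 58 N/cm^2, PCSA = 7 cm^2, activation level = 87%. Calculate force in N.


F = sigma * PCSA * activation
F = 58 * 7 * 0.87
F = 353.2 N


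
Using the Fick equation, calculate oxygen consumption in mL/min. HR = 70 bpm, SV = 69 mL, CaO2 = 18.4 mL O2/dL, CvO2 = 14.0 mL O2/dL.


CO = HR*SV = 70*69/1000 = 4.83 L/min
a-v O2 diff = 18.4 - 14.0 = 4.4 mL/dL
VO2 = CO * (CaO2-CvO2) * 10 dL/L
VO2 = 4.83 * 4.4 * 10
VO2 = 212.5 mL/min


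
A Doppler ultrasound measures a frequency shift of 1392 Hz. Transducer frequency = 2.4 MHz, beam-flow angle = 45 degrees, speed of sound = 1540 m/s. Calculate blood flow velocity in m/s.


v = fd * c / (2 * f0 * cos(theta))
v = 1392 * 1540 / (2 * 2.4000e+06 * cos(45))
v = 0.6316 m/s


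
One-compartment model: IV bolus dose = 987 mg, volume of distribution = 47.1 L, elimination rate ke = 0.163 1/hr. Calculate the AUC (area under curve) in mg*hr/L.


C0 = Dose/Vd = 987/47.1 = 20.9554 mg/L
AUC = C0/ke = 20.9554/0.163
AUC = 128.6 mg*hr/L


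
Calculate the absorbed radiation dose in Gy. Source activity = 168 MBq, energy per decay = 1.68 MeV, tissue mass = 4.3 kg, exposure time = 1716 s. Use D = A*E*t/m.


A = 168 MBq = 1.6800e+08 Bq
E = 1.68 MeV = 2.69136e-13 J
D = A*E*t/m = 1.6800e+08*2.69136e-13*1716/4.3
D = 0.01804 Gy


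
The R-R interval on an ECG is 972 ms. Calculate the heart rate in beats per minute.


HR = 60 / RR_interval(s)
RR = 972 ms = 0.972 s
HR = 60 / 0.972 = 61.73 bpm


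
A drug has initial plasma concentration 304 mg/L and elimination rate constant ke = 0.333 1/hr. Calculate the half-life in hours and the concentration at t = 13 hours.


t_half = ln(2) / ke = 0.693147 / 0.333 = 2.082 hr
C(t) = C0 * exp(-ke*t) = 304 * exp(-0.333*13)
C(13) = 4.007 mg/L


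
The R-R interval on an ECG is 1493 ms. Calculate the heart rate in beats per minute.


HR = 60 / RR_interval(s)
RR = 1493 ms = 1.493 s
HR = 60 / 1.493 = 40.19 bpm


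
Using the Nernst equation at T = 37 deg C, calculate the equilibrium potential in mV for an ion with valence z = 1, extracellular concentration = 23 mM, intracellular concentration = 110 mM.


E = (RT/(zF)) * ln(C_out/C_in)
T = 37 + 273.15 = 310.15 K
E = (8.314 * 310.15 / (1 * 96485)) * ln(23/110)
E = -41.82 mV


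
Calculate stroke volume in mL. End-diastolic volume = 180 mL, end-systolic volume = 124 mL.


SV = EDV - ESV
SV = 180 - 124
SV = 56 mL


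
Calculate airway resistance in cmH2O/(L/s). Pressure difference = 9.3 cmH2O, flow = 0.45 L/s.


R = dP / flow
R = 9.3 / 0.45
R = 20.67 cmH2O/(L/s)


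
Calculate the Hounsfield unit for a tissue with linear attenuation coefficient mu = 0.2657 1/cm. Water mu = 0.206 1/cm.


HU = ((mu_tissue - mu_water) / mu_water) * 1000
HU = ((0.2657 - 0.206) / 0.206) * 1000
HU = 289.8


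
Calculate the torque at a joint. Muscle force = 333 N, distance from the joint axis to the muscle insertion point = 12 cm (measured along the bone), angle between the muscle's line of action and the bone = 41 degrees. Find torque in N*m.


Torque = F * d * sin(theta)   (moment arm = d*sin(theta))
d = 12 cm = 0.12 m
Torque = 333 * 0.12 * sin(41)
Torque = 26.22 N*m


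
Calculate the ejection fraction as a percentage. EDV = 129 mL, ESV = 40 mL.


SV = EDV - ESV = 129 - 40 = 89 mL
EF = SV/EDV * 100 = 89/129 * 100
EF = 68.99%


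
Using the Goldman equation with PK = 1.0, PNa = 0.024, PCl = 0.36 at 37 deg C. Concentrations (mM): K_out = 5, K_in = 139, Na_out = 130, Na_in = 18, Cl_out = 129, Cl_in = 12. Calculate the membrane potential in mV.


Vm = (RT/F)*ln((PK*Ko + PNa*Nao + PCl*Cli)/(PK*Ki + PNa*Nai + PCl*Clo))
Numer = 12.44, Denom = 185.872
Vm = -72.27 mV


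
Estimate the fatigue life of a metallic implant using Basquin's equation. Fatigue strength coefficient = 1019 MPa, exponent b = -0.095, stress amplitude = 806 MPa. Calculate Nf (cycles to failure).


sigma_a = sigma_f' * (2Nf)^b
2Nf = (sigma_a/sigma_f')^(1/b)
2Nf = (806/1019)^(1/-0.095)
2Nf = 11.802961
Nf = 5.901


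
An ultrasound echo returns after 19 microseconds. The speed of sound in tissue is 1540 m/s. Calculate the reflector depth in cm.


depth = c * t / 2
t = 19 us = 1.9000e-05 s
depth = 1540 * 1.9000e-05 / 2
depth = 0.01463 m = 1.463 cm


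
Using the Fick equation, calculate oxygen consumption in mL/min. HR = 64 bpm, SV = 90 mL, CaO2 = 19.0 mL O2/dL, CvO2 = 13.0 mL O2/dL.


CO = HR*SV = 64*90/1000 = 5.76 L/min
a-v O2 diff = 19.0 - 13.0 = 6 mL/dL
VO2 = CO * (CaO2-CvO2) * 10 dL/L
VO2 = 5.76 * 6 * 10
VO2 = 345.6 mL/min


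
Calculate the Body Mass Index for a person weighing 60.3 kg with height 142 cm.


BMI = weight / height^2
height = 142 cm = 1.42 m
BMI = 60.3 / 1.42^2
BMI = 29.9 kg/m^2


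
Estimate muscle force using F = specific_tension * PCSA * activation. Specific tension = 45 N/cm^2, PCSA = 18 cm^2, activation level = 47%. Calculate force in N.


F = sigma * PCSA * activation
F = 45 * 18 * 0.47
F = 380.7 N


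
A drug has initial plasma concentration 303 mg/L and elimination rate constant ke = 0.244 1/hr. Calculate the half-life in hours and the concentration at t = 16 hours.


t_half = ln(2) / ke = 0.693147 / 0.244 = 2.841 hr
C(t) = C0 * exp(-ke*t) = 303 * exp(-0.244*16)
C(16) = 6.109 mg/L


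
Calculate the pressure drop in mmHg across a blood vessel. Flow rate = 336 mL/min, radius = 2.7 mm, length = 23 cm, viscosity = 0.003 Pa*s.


dP = 8*mu*L*Q / (pi*r^4)
Q = 336 mL/min = 5.6e-06 m^3/s
dP = 185.149 Pa = 185.149 / 133.322 mmHg = 1.389 mmHg


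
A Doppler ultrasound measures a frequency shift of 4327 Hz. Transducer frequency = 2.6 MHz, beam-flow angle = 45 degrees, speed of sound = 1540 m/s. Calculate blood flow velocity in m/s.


v = fd * c / (2 * f0 * cos(theta))
v = 4327 * 1540 / (2 * 2.6000e+06 * cos(45))
v = 1.812 m/s


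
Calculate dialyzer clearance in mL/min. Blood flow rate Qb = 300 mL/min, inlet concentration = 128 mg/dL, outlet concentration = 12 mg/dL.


K = Qb * (Cb_in - Cb_out) / Cb_in
K = 300 * (128 - 12) / 128
K = 271.9 mL/min


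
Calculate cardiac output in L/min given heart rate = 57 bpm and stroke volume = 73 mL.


CO = HR * SV
CO = 57 * 73 / 1000
CO = 4.161 L/min


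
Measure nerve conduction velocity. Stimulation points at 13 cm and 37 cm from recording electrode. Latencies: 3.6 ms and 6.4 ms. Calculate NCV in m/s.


Distance = (37 - 13) / 100 = 0.24 m
dt = (6.4 - 3.6) / 1000 = 0.0028 s
NCV = dist / dt = 85.71 m/s


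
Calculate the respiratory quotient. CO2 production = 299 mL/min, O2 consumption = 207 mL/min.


RQ = VCO2 / VO2
RQ = 299 / 207
RQ = 1.444


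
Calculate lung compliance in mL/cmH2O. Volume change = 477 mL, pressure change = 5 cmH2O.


C = dV / dP
C = 477 / 5
C = 95.4 mL/cmH2O


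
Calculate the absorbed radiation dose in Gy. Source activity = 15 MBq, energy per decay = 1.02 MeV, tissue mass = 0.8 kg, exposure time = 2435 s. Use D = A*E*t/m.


A = 15 MBq = 1.5000e+07 Bq
E = 1.02 MeV = 1.63404e-13 J
D = A*E*t/m = 1.5000e+07*1.63404e-13*2435/0.8
D = 0.00746 Gy


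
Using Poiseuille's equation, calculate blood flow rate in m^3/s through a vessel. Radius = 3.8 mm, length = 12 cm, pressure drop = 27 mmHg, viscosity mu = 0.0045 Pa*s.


Q = pi*r^4*dP / (8*mu*L)
r = 0.0038 m, L = 0.12 m
dP = 27 mmHg = 3599.694 Pa
Q = 5.4584e-04 m^3/s


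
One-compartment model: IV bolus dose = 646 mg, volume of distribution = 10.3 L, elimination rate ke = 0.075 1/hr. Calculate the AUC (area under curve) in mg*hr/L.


C0 = Dose/Vd = 646/10.3 = 62.7184 mg/L
AUC = C0/ke = 62.7184/0.075
AUC = 836.2 mg*hr/L


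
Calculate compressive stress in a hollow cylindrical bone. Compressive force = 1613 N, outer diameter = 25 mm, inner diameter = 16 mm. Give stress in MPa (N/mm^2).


A = pi*(r_o^2 - r_i^2)
r_o = 12.5 mm, r_i = 8 mm
A = 289.812 mm^2
sigma = F/A = 1613 / 289.812
sigma = 5.566 MPa


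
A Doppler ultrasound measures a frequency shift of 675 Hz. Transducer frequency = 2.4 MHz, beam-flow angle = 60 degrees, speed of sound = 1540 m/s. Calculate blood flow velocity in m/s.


v = fd * c / (2 * f0 * cos(theta))
v = 675 * 1540 / (2 * 2.4000e+06 * cos(60))
v = 0.4331 m/s


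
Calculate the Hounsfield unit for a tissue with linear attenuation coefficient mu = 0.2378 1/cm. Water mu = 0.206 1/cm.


HU = ((mu_tissue - mu_water) / mu_water) * 1000
HU = ((0.2378 - 0.206) / 0.206) * 1000
HU = 154.4


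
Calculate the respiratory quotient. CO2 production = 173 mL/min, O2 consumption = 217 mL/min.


RQ = VCO2 / VO2
RQ = 173 / 217
RQ = 0.7972


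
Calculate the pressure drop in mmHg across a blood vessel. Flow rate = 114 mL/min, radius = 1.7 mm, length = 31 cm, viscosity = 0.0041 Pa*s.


dP = 8*mu*L*Q / (pi*r^4)
Q = 114 mL/min = 1.9e-06 m^3/s
dP = 736.281 Pa = 736.281 / 133.322 mmHg = 5.523 mmHg


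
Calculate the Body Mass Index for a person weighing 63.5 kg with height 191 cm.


BMI = weight / height^2
height = 191 cm = 1.91 m
BMI = 63.5 / 1.91^2
BMI = 17.41 kg/m^2


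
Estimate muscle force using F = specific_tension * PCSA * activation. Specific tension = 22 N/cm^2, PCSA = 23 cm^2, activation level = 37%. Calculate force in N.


F = sigma * PCSA * activation
F = 22 * 23 * 0.37
F = 187.2 N


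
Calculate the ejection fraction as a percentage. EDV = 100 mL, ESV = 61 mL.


SV = EDV - ESV = 100 - 61 = 39 mL
EF = SV/EDV * 100 = 39/100 * 100
EF = 39%


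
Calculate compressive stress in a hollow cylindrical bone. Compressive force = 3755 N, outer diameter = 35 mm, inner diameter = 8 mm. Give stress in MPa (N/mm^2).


A = pi*(r_o^2 - r_i^2)
r_o = 17.5 mm, r_i = 4 mm
A = 911.847 mm^2
sigma = F/A = 3755 / 911.847
sigma = 4.118 MPa


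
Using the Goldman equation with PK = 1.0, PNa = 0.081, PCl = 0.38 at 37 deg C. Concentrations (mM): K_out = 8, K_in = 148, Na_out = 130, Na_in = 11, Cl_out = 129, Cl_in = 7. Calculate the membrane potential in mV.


Vm = (RT/F)*ln((PK*Ko + PNa*Nao + PCl*Cli)/(PK*Ki + PNa*Nai + PCl*Clo))
Numer = 21.19, Denom = 197.911
Vm = -59.71 mV


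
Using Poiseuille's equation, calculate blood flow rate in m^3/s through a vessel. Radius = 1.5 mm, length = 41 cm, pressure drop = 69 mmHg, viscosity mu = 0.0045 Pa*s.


Q = pi*r^4*dP / (8*mu*L)
r = 0.0015 m, L = 0.41 m
dP = 69 mmHg = 9199.218 Pa
Q = 9.9124e-06 m^3/s


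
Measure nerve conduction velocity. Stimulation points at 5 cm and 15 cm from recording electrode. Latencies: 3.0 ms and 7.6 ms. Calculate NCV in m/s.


Distance = (15 - 5) / 100 = 0.1 m
dt = (7.6 - 3.0) / 1000 = 0.0046 s
NCV = dist / dt = 21.74 m/s


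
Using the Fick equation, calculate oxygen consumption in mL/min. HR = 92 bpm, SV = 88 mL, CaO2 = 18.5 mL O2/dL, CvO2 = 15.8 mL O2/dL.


CO = HR*SV = 92*88/1000 = 8.096 L/min
a-v O2 diff = 18.5 - 15.8 = 2.7 mL/dL
VO2 = CO * (CaO2-CvO2) * 10 dL/L
VO2 = 8.096 * 2.7 * 10
VO2 = 218.6 mL/min


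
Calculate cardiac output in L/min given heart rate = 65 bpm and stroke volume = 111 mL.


CO = HR * SV
CO = 65 * 111 / 1000
CO = 7.215 L/min


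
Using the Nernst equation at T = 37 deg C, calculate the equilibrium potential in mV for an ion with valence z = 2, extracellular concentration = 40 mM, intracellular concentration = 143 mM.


E = (RT/(zF)) * ln(C_out/C_in)
T = 37 + 273.15 = 310.15 K
E = (8.314 * 310.15 / (2 * 96485)) * ln(40/143)
E = -17.02 mV


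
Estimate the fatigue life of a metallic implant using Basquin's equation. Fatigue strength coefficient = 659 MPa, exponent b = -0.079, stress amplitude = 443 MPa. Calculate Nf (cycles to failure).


sigma_a = sigma_f' * (2Nf)^b
2Nf = (sigma_a/sigma_f')^(1/b)
2Nf = (443/659)^(1/-0.079)
2Nf = 152.51498
Nf = 76.26


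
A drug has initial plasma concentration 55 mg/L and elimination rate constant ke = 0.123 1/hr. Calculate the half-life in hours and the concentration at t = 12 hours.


t_half = ln(2) / ke = 0.693147 / 0.123 = 5.635 hr
C(t) = C0 * exp(-ke*t) = 55 * exp(-0.123*12)
C(12) = 12.57 mg/L


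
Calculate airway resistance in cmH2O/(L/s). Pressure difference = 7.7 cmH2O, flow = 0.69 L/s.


R = dP / flow
R = 7.7 / 0.69
R = 11.16 cmH2O/(L/s)


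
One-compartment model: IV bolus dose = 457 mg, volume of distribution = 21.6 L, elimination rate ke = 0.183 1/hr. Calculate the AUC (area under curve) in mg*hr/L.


C0 = Dose/Vd = 457/21.6 = 21.1574 mg/L
AUC = C0/ke = 21.1574/0.183
AUC = 115.6 mg*hr/L


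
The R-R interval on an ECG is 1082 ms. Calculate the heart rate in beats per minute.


HR = 60 / RR_interval(s)
RR = 1082 ms = 1.082 s
HR = 60 / 1.082 = 55.45 bpm


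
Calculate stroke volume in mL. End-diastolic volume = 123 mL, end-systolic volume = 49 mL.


SV = EDV - ESV
SV = 123 - 49
SV = 74 mL


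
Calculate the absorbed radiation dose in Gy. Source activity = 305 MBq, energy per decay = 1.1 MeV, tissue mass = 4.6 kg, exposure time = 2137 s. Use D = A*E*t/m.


A = 305 MBq = 3.0500e+08 Bq
E = 1.1 MeV = 1.7622e-13 J
D = A*E*t/m = 3.0500e+08*1.7622e-13*2137/4.6
D = 0.02497 Gy


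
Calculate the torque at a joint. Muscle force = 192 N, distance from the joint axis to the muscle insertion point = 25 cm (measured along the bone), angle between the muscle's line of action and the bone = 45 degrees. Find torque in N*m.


Torque = F * d * sin(theta)   (moment arm = d*sin(theta))
d = 25 cm = 0.25 m
Torque = 192 * 0.25 * sin(45)
Torque = 33.94 N*m


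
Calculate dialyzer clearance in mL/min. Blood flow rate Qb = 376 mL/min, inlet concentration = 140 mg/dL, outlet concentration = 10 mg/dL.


K = Qb * (Cb_in - Cb_out) / Cb_in
K = 376 * (140 - 10) / 140
K = 349.1 mL/min


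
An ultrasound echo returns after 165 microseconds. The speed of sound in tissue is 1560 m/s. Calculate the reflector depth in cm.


depth = c * t / 2
t = 165 us = 1.6500e-04 s
depth = 1560 * 1.6500e-04 / 2
depth = 0.1287 m = 12.87 cm


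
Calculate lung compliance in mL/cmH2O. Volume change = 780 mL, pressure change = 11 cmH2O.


C = dV / dP
C = 780 / 11
C = 70.91 mL/cmH2O


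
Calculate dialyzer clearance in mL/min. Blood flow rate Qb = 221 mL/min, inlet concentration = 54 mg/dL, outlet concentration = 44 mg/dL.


K = Qb * (Cb_in - Cb_out) / Cb_in
K = 221 * (54 - 44) / 54
K = 40.93 mL/min


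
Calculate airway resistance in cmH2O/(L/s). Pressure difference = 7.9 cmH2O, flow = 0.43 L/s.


R = dP / flow
R = 7.9 / 0.43
R = 18.37 cmH2O/(L/s)


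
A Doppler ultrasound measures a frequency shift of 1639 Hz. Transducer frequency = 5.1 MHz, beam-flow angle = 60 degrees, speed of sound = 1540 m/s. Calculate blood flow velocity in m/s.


v = fd * c / (2 * f0 * cos(theta))
v = 1639 * 1540 / (2 * 5.1000e+06 * cos(60))
v = 0.4949 m/s


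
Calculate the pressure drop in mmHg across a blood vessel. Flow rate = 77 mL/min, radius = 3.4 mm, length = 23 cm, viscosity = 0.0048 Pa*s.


dP = 8*mu*L*Q / (pi*r^4)
Q = 77 mL/min = 1.28333e-06 m^3/s
dP = 26.998 Pa = 26.998 / 133.322 mmHg = 0.2025 mmHg


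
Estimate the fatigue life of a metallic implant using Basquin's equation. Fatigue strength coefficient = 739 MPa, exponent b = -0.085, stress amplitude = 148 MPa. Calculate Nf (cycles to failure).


sigma_a = sigma_f' * (2Nf)^b
2Nf = (sigma_a/sigma_f')^(1/b)
2Nf = (148/739)^(1/-0.085)
2Nf = 1.6453842e+08
Nf = 8.2269e+07


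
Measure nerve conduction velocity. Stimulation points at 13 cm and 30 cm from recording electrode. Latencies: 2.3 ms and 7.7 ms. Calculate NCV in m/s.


Distance = (30 - 13) / 100 = 0.17 m
dt = (7.7 - 2.3) / 1000 = 0.0054 s
NCV = dist / dt = 31.48 m/s


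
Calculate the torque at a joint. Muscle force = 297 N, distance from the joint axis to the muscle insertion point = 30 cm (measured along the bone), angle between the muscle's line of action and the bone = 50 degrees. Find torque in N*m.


Torque = F * d * sin(theta)   (moment arm = d*sin(theta))
d = 30 cm = 0.3 m
Torque = 297 * 0.3 * sin(50)
Torque = 68.25 N*m


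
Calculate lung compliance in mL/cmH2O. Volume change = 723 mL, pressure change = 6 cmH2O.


C = dV / dP
C = 723 / 6
C = 120.5 mL/cmH2O


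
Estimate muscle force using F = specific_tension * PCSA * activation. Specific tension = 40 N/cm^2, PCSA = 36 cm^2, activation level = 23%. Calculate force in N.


F = sigma * PCSA * activation
F = 40 * 36 * 0.23
F = 331.2 N


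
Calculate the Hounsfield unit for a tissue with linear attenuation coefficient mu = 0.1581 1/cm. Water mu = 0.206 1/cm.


HU = ((mu_tissue - mu_water) / mu_water) * 1000
HU = ((0.1581 - 0.206) / 0.206) * 1000
HU = -232.5


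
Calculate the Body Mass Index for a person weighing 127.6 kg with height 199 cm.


BMI = weight / height^2
height = 199 cm = 1.99 m
BMI = 127.6 / 1.99^2
BMI = 32.22 kg/m^2


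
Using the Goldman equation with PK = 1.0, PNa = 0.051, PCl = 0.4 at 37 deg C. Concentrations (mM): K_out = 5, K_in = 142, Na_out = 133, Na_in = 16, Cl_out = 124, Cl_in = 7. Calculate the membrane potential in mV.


Vm = (RT/F)*ln((PK*Ko + PNa*Nao + PCl*Cli)/(PK*Ki + PNa*Nai + PCl*Clo))
Numer = 14.583, Denom = 192.416
Vm = -68.95 mV


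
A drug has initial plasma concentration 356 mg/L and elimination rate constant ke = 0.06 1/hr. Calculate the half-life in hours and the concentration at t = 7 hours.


t_half = ln(2) / ke = 0.693147 / 0.06 = 11.55 hr
C(t) = C0 * exp(-ke*t) = 356 * exp(-0.06*7)
C(7) = 233.9 mg/L


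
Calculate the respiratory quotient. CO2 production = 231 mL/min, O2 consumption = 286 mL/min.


RQ = VCO2 / VO2
RQ = 231 / 286
RQ = 0.8077


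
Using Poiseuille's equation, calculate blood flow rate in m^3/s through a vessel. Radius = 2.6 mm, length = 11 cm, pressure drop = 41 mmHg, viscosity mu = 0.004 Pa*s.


Q = pi*r^4*dP / (8*mu*L)
r = 0.0026 m, L = 0.11 m
dP = 41 mmHg = 5466.202 Pa
Q = 2.2294e-04 m^3/s


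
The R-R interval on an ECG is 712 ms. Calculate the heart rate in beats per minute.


HR = 60 / RR_interval(s)
RR = 712 ms = 0.712 s
HR = 60 / 0.712 = 84.27 bpm


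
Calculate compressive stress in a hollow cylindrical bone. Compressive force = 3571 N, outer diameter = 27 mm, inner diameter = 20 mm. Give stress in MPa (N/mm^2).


A = pi*(r_o^2 - r_i^2)
r_o = 13.5 mm, r_i = 10 mm
A = 258.396 mm^2
sigma = F/A = 3571 / 258.396
sigma = 13.82 MPa


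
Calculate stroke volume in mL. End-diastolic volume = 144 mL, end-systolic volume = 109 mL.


SV = EDV - ESV
SV = 144 - 109
SV = 35 mL


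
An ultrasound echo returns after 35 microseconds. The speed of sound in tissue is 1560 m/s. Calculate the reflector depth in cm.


depth = c * t / 2
t = 35 us = 3.5000e-05 s
depth = 1560 * 3.5000e-05 / 2
depth = 0.0273 m = 2.73 cm


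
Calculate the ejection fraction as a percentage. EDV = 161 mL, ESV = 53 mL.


SV = EDV - ESV = 161 - 53 = 108 mL
EF = SV/EDV * 100 = 108/161 * 100
EF = 67.08%


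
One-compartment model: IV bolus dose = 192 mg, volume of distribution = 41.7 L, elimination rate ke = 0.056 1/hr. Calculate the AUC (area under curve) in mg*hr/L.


C0 = Dose/Vd = 192/41.7 = 4.60432 mg/L
AUC = C0/ke = 4.60432/0.056
AUC = 82.22 mg*hr/L


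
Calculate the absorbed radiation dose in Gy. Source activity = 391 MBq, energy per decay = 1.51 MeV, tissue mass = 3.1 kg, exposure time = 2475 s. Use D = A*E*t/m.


A = 391 MBq = 3.9100e+08 Bq
E = 1.51 MeV = 2.41902e-13 J
D = A*E*t/m = 3.9100e+08*2.41902e-13*2475/3.1
D = 0.07551 Gy


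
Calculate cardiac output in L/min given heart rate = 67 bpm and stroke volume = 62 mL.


CO = HR * SV
CO = 67 * 62 / 1000
CO = 4.154 L/min


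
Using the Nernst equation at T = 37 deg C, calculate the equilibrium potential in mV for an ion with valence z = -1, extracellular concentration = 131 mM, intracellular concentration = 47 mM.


E = (RT/(zF)) * ln(C_out/C_in)
T = 37 + 273.15 = 310.15 K
E = (8.314 * 310.15 / (-1 * 96485)) * ln(131/47)
E = -27.39 mV


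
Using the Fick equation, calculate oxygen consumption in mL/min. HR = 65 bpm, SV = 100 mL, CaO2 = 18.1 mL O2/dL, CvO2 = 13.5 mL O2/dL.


CO = HR*SV = 65*100/1000 = 6.5 L/min
a-v O2 diff = 18.1 - 13.5 = 4.6 mL/dL
VO2 = CO * (CaO2-CvO2) * 10 dL/L
VO2 = 6.5 * 4.6 * 10
VO2 = 299 mL/min


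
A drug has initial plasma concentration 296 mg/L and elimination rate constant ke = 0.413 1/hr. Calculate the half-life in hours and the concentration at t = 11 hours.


t_half = ln(2) / ke = 0.693147 / 0.413 = 1.678 hr
C(t) = C0 * exp(-ke*t) = 296 * exp(-0.413*11)
C(11) = 3.15 mg/L


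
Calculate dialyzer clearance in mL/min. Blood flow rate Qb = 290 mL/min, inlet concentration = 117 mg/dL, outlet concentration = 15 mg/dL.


K = Qb * (Cb_in - Cb_out) / Cb_in
K = 290 * (117 - 15) / 117
K = 252.8 mL/min


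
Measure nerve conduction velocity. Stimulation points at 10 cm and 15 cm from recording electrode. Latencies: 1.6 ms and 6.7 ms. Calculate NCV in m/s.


Distance = (15 - 10) / 100 = 0.05 m
dt = (6.7 - 1.6) / 1000 = 0.0051 s
NCV = dist / dt = 9.804 m/s


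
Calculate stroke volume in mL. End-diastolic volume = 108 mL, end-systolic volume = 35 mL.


SV = EDV - ESV
SV = 108 - 35
SV = 73 mL


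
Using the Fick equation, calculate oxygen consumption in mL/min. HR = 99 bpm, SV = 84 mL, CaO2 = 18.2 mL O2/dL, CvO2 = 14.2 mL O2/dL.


CO = HR*SV = 99*84/1000 = 8.316 L/min
a-v O2 diff = 18.2 - 14.2 = 4 mL/dL
VO2 = CO * (CaO2-CvO2) * 10 dL/L
VO2 = 8.316 * 4 * 10
VO2 = 332.6 mL/min


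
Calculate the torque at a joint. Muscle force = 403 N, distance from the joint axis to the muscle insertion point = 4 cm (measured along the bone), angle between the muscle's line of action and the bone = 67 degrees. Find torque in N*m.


Torque = F * d * sin(theta)   (moment arm = d*sin(theta))
d = 4 cm = 0.04 m
Torque = 403 * 0.04 * sin(67)
Torque = 14.84 N*m


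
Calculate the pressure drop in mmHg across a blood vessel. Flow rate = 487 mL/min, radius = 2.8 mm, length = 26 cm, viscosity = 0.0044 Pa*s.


dP = 8*mu*L*Q / (pi*r^4)
Q = 487 mL/min = 8.11667e-06 m^3/s
dP = 384.691 Pa = 384.691 / 133.322 mmHg = 2.885 mmHg


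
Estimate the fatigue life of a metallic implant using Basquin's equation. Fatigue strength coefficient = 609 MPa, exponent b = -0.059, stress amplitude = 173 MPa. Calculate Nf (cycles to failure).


sigma_a = sigma_f' * (2Nf)^b
2Nf = (sigma_a/sigma_f')^(1/b)
2Nf = (173/609)^(1/-0.059)
2Nf = 1.8361936e+09
Nf = 9.1810e+08


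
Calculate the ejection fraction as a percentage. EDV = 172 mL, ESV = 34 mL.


SV = EDV - ESV = 172 - 34 = 138 mL
EF = SV/EDV * 100 = 138/172 * 100
EF = 80.23%


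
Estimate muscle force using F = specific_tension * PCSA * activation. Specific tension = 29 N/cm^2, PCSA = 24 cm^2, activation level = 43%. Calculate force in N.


F = sigma * PCSA * activation
F = 29 * 24 * 0.43
F = 299.3 N


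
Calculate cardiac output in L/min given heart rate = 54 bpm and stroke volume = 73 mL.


CO = HR * SV
CO = 54 * 73 / 1000
CO = 3.942 L/min


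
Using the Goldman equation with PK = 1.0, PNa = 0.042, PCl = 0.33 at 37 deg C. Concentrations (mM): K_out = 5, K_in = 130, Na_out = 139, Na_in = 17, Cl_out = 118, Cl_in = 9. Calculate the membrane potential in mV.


Vm = (RT/F)*ln((PK*Ko + PNa*Nao + PCl*Cli)/(PK*Ki + PNa*Nai + PCl*Clo))
Numer = 13.808, Denom = 169.654
Vm = -67.04 mV


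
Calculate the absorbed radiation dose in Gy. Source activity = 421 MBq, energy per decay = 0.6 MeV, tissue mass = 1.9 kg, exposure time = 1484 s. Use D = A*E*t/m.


A = 421 MBq = 4.2100e+08 Bq
E = 0.6 MeV = 9.612e-14 J
D = A*E*t/m = 4.2100e+08*9.612e-14*1484/1.9
D = 0.03161 Gy


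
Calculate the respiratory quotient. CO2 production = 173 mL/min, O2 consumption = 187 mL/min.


RQ = VCO2 / VO2
RQ = 173 / 187
RQ = 0.9251


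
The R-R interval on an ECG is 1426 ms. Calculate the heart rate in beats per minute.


HR = 60 / RR_interval(s)
RR = 1426 ms = 1.426 s
HR = 60 / 1.426 = 42.08 bpm


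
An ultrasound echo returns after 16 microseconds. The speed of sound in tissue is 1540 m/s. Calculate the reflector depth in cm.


depth = c * t / 2
t = 16 us = 1.6000e-05 s
depth = 1540 * 1.6000e-05 / 2
depth = 0.01232 m = 1.232 cm


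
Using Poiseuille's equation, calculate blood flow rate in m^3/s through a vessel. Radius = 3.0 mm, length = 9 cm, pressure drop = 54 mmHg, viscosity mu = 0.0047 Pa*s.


Q = pi*r^4*dP / (8*mu*L)
r = 0.003 m, L = 0.09 m
dP = 54 mmHg = 7199.388 Pa
Q = 5.4138e-04 m^3/s


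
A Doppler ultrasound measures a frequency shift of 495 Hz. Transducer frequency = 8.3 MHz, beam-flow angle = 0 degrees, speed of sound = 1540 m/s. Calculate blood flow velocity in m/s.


v = fd * c / (2 * f0 * cos(theta))
v = 495 * 1540 / (2 * 8.3000e+06 * cos(0))
v = 0.04592 m/s
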